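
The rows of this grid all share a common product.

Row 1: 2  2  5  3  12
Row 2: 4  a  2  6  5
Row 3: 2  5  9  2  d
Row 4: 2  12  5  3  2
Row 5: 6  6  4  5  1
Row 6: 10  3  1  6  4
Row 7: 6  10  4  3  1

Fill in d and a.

d = 4, a = 3

Rows 4 and 5 each multiply to 720, so every row has product 720.
Row 3: 2×5×9×2 = 180, so the missing entry is 720 ÷ 180 = 4.
Row 2: 4×2×6×5 = 240, so the missing entry is 720 ÷ 240 = 3.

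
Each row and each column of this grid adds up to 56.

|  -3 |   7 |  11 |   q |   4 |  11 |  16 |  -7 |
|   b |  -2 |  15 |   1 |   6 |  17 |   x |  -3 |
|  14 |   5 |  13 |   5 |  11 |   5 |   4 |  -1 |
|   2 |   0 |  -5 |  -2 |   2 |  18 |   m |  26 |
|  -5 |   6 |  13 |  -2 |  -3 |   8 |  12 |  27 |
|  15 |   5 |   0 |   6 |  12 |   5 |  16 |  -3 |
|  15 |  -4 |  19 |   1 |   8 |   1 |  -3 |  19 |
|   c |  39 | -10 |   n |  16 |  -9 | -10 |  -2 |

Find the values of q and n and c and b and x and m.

Row 1 has -3 + 7 + 11 + 4 + 11 + 16 − 7 = 39; the blank must be 56 − 39 = 17.
Column 4 has 17 + 1 + 5 − 2 − 2 + 6 + 1 = 26; the blank must be 56 − 26 = 30.
Row 8 has 39 − 10 + 30 + 16 − 9 − 10 − 2 = 54; the blank must be 56 − 54 = 2.
Row 4 has 2 + 0 − 5 − 2 + 2 + 18 + 26 = 41; the blank must be 56 − 41 = 15.
Column 1 has -3 + 14 + 2 − 5 + 15 + 15 + 2 = 40; the blank must be 56 − 40 = 16.
Row 2 has 16 − 2 + 15 + 1 + 6 + 17 − 3 = 50; the blank must be 56 − 50 = 6.

q = 17, n = 30, c = 2, b = 16, x = 6, m = 15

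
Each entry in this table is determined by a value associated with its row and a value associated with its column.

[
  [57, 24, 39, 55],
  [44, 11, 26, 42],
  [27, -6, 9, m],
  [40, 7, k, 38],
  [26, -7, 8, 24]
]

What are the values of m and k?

m = 25, k = 22

The difference between any two rows is the same in every column — this is an addition table with the headers hidden.
Row 3 minus row 1 is 27 − 57 = -30, so its entry in column 4 is 55 + (-30) = 25.
Row 4 minus row 1 is 40 − 57 = -17, so its entry in column 3 is 39 + (-17) = 22.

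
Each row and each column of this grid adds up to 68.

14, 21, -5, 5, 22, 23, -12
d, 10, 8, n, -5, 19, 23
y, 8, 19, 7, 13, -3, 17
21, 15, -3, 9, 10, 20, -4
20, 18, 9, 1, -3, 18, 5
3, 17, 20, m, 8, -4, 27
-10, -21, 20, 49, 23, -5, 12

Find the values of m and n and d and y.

Row 6 has 3 + 17 + 20 + 8 − 4 + 27 = 71; the blank must be 68 − 71 = -3.
Column 4 has 5 + 7 + 9 + 1 − 3 + 49 = 68; the blank must be 68 − 68 = 0.
Row 2 has 10 + 8 + 0 − 5 + 19 + 23 = 55; the blank must be 68 − 55 = 13.
Row 3 has 8 + 19 + 7 + 13 − 3 + 17 = 61; the blank must be 68 − 61 = 7.

m = -3, n = 0, d = 13, y = 7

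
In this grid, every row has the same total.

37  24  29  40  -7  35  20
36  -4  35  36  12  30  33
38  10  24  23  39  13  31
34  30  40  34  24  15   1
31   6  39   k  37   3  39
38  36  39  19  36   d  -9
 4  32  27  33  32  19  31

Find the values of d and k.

d = 19, k = 23

Rows 4 and 7 both add up to 178, so every row sums to 178.
Row 6: 38 + 36 + 39 + 19 + 36 − 9 = 159, so the missing entry is 178 − 159 = 19.
Row 5: 31 + 6 + 39 + 37 + 3 + 39 = 155, so the missing entry is 178 − 155 = 23.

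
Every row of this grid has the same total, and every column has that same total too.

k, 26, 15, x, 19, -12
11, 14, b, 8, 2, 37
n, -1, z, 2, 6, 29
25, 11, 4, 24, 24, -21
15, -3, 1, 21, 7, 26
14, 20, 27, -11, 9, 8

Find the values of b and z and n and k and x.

Rows 4 and 5 both sum to 67, so that's the common total.
The known cells in row 2 total 72, leaving 67 − 72 = -5 for the blank.
The known cells in column 4 total 44, leaving 67 − 44 = 23 for the blank.
The known cells in row 1 total 71, leaving 67 − 71 = -4 for the blank.
The known cells in column 1 total 61, leaving 67 − 61 = 6 for the blank.
The known cells in row 3 total 42, leaving 67 − 42 = 25 for the blank.

b = -5, z = 25, n = 6, k = -4, x = 23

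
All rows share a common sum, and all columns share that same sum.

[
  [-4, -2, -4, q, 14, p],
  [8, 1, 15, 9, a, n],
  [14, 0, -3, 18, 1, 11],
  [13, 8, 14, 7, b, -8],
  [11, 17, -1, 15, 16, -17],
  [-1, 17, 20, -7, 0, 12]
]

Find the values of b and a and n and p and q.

Rows 3 and 5 both sum to 41, so that's the common total.
Row 4 has 13 + 8 + 14 + 7 − 8 = 34; the blank must be 41 − 34 = 7.
Column 4 has 9 + 18 + 7 + 15 − 7 = 42; the blank must be 41 − 42 = -1.
Column 5 has 14 + 1 + 7 + 16 + 0 = 38; the blank must be 41 − 38 = 3.
Row 2 has 8 + 1 + 15 + 9 + 3 = 36; the blank must be 41 − 36 = 5.
Row 1 has -4 − 2 − 4 − 1 + 14 = 3; the blank must be 41 − 3 = 38.

b = 7, a = 3, n = 5, p = 38, q = -1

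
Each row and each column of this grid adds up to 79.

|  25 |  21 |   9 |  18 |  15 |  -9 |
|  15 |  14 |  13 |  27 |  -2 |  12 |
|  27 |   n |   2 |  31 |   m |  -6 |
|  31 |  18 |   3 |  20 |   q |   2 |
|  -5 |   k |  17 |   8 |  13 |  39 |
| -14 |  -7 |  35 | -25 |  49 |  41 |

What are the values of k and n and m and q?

k = 7, n = 26, m = -1, q = 5

The known cells in row 5 total 72, leaving 79 − 72 = 7 for the blank.
The known cells in column 2 total 53, leaving 79 − 53 = 26 for the blank.
The known cells in row 3 total 80, leaving 79 − 80 = -1 for the blank.
The known cells in row 4 total 74, leaving 79 − 74 = 5 for the blank.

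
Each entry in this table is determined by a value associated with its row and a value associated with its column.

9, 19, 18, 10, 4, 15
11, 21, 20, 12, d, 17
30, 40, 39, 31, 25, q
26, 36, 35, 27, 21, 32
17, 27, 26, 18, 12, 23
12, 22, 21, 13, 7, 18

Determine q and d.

q = 36, d = 6

The difference between any two rows is the same in every column — this is an addition table with the headers hidden.
Row 3 minus row 1 is 31 − 10 = 21, so its entry in column 6 is 15 + 21 = 36.
Row 2 minus row 1 is 12 − 10 = 2, so its entry in column 5 is 4 + 2 = 6.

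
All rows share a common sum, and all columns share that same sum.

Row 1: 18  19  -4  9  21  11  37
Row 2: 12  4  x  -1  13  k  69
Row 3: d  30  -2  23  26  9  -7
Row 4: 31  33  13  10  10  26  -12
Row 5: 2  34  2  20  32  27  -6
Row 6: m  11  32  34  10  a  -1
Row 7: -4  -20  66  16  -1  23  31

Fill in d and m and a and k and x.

Rows 1 and 4 both sum to 111, so that's the common total.
Column 3 has -4 − 2 + 13 + 2 + 32 + 66 = 107; the blank must be 111 − 107 = 4.
Row 2 has 12 + 4 + 4 − 1 + 13 + 69 = 101; the blank must be 111 − 101 = 10.
Column 6 has 11 + 10 + 9 + 26 + 27 + 23 = 106; the blank must be 111 − 106 = 5.
Row 3 has 30 − 2 + 23 + 26 + 9 − 7 = 79; the blank must be 111 − 79 = 32.
Row 6 has 11 + 32 + 34 + 10 + 5 − 1 = 91; the blank must be 111 − 91 = 20.

d = 32, m = 20, a = 5, k = 10, x = 4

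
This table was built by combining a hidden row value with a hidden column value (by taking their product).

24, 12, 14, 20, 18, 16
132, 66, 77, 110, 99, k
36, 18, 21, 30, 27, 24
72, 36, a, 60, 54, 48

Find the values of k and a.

k = 88, a = 42

Each row is a constant multiple of every other row — this is a multiplication table with the headers hidden.
Row 2 is 99/18 = 11/2 times row 1, so its entry in column 6 is 16 × 11/2 = 88.
Row 4 is 54/18 = 3/1 times row 1, so its entry in column 3 is 14 × 3/1 = 42.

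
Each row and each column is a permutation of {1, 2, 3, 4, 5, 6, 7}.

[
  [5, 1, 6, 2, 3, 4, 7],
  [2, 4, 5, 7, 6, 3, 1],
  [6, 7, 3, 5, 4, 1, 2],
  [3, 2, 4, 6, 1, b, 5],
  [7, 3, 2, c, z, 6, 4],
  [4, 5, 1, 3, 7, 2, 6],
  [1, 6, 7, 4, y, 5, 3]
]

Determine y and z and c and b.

At (row 7, col 5): row 7 already has {1, 3, 4, 5, 6, 7}, so the value is 2.
For row 5, column 5: column 5 already has {1, 2, 3, 4, 6, 7}; that leaves 5.
Cell (4,6): row 4 already has {1, 2, 3, 4, 5, 6} → 7.
Cell (5,4): row 5 already has {2, 3, 4, 5, 6, 7} → 1.

y = 2, z = 5, c = 1, b = 7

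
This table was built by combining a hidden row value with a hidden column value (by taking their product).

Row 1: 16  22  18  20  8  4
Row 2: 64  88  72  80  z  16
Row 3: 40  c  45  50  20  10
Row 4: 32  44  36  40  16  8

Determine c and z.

c = 55, z = 32

Each row is a constant multiple of every other row — this is a multiplication table with the headers hidden.
Row 3 is 10/4 = 5/2 times row 1, so its entry in column 2 is 22 × 5/2 = 55.
Row 2 is 16/4 = 4/1 times row 1, so its entry in column 5 is 8 × 4/1 = 32.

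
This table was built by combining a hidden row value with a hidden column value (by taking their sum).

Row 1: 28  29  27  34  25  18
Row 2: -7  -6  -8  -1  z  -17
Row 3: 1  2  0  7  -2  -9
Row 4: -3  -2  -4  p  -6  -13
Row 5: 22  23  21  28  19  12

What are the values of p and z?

p = 3, z = -10

The difference between any two rows is the same in every column — this is an addition table with the headers hidden.
Row 4 minus row 1 is -2 − 29 = -31, so its entry in column 4 is 34 + (-31) = 3.
Row 2 minus row 1 is -6 − 29 = -35, so its entry in column 5 is 25 + (-35) = -10.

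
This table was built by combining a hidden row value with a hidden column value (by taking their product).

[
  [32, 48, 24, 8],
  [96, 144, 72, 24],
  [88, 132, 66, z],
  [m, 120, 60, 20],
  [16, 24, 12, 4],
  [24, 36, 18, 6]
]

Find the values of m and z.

m = 80, z = 22

Each row is a constant multiple of every other row — this is a multiplication table with the headers hidden.
Row 4 is 60/24 = 5/2 times row 1, so its entry in column 1 is 32 × 5/2 = 80.
Row 3 is 66/24 = 11/4 times row 1, so its entry in column 4 is 8 × 11/4 = 22.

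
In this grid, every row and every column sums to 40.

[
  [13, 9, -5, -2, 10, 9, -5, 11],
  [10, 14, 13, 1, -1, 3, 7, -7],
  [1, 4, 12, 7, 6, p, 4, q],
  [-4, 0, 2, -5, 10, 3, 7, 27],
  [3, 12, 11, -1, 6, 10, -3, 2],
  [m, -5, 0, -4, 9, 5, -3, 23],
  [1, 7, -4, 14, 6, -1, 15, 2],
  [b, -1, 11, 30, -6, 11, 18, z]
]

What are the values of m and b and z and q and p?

Row 6: -5 + 0 − 4 + 9 + 5 − 3 + 23 = 25, so its missing entry is 40 − 25 = 15.
Column 1: 13 + 10 + 1 − 4 + 3 + 15 + 1 = 39, so its missing entry is 40 − 39 = 1.
Row 8: 1 − 1 + 11 + 30 − 6 + 11 + 18 = 64, so its missing entry is 40 − 64 = -24.
Column 8: 11 − 7 + 27 + 2 + 23 + 2 − 24 = 34, so its missing entry is 40 − 34 = 6.
Row 3: 1 + 4 + 12 + 7 + 6 + 4 + 6 = 40, so its missing entry is 40 − 40 = 0.

m = 15, b = 1, z = -24, q = 6, p = 0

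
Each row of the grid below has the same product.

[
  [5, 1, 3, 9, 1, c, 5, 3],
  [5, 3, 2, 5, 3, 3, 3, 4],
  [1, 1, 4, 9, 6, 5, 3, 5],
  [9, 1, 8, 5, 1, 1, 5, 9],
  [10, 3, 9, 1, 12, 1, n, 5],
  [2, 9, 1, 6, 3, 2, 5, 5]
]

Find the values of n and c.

n = 1, c = 8

Rows 2 and 6 each multiply to 16200, so every row has product 16200.
Row 5: 10×3×9×1×12×1×5 = 16200, so the missing entry is 16200 ÷ 16200 = 1.
Row 1: 5×1×3×9×1×5×3 = 2025, so the missing entry is 16200 ÷ 2025 = 8.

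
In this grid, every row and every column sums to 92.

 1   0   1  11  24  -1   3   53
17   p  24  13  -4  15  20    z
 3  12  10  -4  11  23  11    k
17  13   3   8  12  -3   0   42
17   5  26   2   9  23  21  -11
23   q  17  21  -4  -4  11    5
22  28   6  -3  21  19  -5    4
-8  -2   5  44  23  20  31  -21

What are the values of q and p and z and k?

The known cells in row 3 total 66, leaving 92 − 66 = 26 for the blank.
The known cells in row 6 total 69, leaving 92 − 69 = 23 for the blank.
The known cells in column 2 total 79, leaving 92 − 79 = 13 for the blank.
The known cells in row 2 total 98, leaving 92 − 98 = -6 for the blank.

q = 23, p = 13, z = -6, k = 26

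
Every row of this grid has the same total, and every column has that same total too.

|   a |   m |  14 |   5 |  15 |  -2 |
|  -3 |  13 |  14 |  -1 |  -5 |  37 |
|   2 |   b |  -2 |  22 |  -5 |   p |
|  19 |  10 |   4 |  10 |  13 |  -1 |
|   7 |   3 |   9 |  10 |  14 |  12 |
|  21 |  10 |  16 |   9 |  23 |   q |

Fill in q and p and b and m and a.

Rows 2 and 4 both sum to 55, so that's the common total.
Row 6: 21 + 10 + 16 + 9 + 23 = 79, so its missing entry is 55 − 79 = -24.
Column 1: -3 + 2 + 19 + 7 + 21 = 46, so its missing entry is 55 − 46 = 9.
Row 1: 9 + 14 + 5 + 15 − 2 = 41, so its missing entry is 55 − 41 = 14.
Column 2: 14 + 13 + 10 + 3 + 10 = 50, so its missing entry is 55 − 50 = 5.
Row 3: 2 + 5 − 2 + 22 − 5 = 22, so its missing entry is 55 − 22 = 33.

q = -24, p = 33, b = 5, m = 14, a = 9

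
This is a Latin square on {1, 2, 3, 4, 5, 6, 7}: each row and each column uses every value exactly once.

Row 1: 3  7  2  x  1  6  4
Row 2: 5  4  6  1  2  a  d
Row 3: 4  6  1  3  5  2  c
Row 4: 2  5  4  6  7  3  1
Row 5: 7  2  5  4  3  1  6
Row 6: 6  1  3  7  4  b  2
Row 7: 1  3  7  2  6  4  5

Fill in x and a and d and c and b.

x = 5, a = 7, d = 3, c = 7, b = 5

For row 6, column 6: row 6 already has {1, 2, 3, 4, 6, 7}; that leaves 5.
At (row 2, col 6): column 6 already has {1, 2, 3, 4, 5, 6}, so the value is 7.
Cell (1,4): row 1 already has {1, 2, 3, 4, 6, 7} → 5.
For row 3, column 7: row 3 already has {1, 2, 3, 4, 5, 6}; that leaves 7.
At (row 2, col 7): row 2 already has {1, 2, 4, 5, 6, 7}, so the value is 3.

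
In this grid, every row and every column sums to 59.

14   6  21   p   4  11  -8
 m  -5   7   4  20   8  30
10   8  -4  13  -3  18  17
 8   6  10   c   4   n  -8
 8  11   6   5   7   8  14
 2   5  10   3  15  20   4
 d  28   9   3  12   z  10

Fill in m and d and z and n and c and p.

Row 1 has 14 + 6 + 21 + 4 + 11 − 8 = 48; the blank must be 59 − 48 = 11.
Column 4 has 11 + 4 + 13 + 5 + 3 + 3 = 39; the blank must be 59 − 39 = 20.
Row 2 has -5 + 7 + 4 + 20 + 8 + 30 = 64; the blank must be 59 − 64 = -5.
Column 1 has 14 − 5 + 10 + 8 + 8 + 2 = 37; the blank must be 59 − 37 = 22.
Row 7 has 22 + 28 + 9 + 3 + 12 + 10 = 84; the blank must be 59 − 84 = -25.
Row 4 has 8 + 6 + 10 + 20 + 4 − 8 = 40; the blank must be 59 − 40 = 19.

m = -5, d = 22, z = -25, n = 19, c = 20, p = 11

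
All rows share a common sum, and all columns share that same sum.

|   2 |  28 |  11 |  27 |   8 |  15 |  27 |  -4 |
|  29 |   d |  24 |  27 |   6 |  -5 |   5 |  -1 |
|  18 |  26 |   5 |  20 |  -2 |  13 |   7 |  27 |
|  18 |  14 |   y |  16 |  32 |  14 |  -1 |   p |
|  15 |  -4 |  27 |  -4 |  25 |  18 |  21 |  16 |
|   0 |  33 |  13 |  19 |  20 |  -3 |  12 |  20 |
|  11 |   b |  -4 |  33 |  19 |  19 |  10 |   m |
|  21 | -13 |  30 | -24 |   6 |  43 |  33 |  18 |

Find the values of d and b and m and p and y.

Rows 1 and 3 both sum to 114, so that's the common total.
Row 2: 29 + 24 + 27 + 6 − 5 + 5 − 1 = 85, so its missing entry is 114 − 85 = 29.
Column 2: 28 + 29 + 26 + 14 − 4 + 33 − 13 = 113, so its missing entry is 114 − 113 = 1.
Row 7: 11 + 1 − 4 + 33 + 19 + 19 + 10 = 89, so its missing entry is 114 − 89 = 25.
Column 8: -4 − 1 + 27 + 16 + 20 + 25 + 18 = 101, so its missing entry is 114 − 101 = 13.
Row 4: 18 + 14 + 16 + 32 + 14 − 1 + 13 = 106, so its missing entry is 114 − 106 = 8.

d = 29, b = 1, m = 25, p = 13, y = 8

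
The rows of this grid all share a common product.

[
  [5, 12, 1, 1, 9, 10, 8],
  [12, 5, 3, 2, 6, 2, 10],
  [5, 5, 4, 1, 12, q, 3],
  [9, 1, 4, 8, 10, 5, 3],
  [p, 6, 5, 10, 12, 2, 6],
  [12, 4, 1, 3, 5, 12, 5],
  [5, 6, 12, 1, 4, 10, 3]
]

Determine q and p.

Rows 6 and 7 each multiply to 43200, so every row has product 43200.
Row 3: 5×5×4×1×12×3 = 3600, so the missing entry is 43200 ÷ 3600 = 12.
Row 5: 6×5×10×12×2×6 = 43200, so the missing entry is 43200 ÷ 43200 = 1.

q = 12, p = 1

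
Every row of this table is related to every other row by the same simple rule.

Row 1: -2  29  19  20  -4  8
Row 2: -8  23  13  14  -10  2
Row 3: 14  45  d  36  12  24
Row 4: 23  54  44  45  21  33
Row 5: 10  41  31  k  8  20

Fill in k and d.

k = 32, d = 35

The difference between any two rows is the same in every column — this is an addition table with the headers hidden.
Row 5 minus row 1 is 8 − (-4) = 12, so its entry in column 4 is 20 + 12 = 32.
Row 3 minus row 1 is 12 − (-4) = 16, so its entry in column 3 is 19 + 16 = 35.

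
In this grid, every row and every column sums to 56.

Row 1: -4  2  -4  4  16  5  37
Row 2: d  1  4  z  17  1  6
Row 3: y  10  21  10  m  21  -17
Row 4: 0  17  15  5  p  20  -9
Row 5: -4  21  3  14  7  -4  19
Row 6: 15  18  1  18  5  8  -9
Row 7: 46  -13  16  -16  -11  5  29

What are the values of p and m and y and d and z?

The known cells in row 4 total 48, leaving 56 − 48 = 8 for the blank.
The known cells in column 5 total 42, leaving 56 − 42 = 14 for the blank.
The known cells in row 3 total 59, leaving 56 − 59 = -3 for the blank.
The known cells in column 1 total 50, leaving 56 − 50 = 6 for the blank.
The known cells in row 2 total 35, leaving 56 − 35 = 21 for the blank.

p = 8, m = 14, y = -3, d = 6, z = 21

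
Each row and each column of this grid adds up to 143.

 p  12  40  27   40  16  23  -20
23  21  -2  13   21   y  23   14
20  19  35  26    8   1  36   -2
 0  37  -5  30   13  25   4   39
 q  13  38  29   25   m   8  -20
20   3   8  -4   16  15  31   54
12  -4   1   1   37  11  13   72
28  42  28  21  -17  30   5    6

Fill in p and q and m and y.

The known cells in row 2 total 113, leaving 143 − 113 = 30 for the blank.
The known cells in column 6 total 128, leaving 143 − 128 = 15 for the blank.
The known cells in row 5 total 108, leaving 143 − 108 = 35 for the blank.
The known cells in row 1 total 138, leaving 143 − 138 = 5 for the blank.

p = 5, q = 35, m = 15, y = 30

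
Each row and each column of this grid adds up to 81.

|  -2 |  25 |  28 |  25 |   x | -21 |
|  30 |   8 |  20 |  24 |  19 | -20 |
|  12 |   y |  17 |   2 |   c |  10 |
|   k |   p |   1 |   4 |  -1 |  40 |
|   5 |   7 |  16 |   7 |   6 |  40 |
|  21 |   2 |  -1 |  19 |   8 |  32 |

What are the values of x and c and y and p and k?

x = 26, c = 23, y = 17, p = 22, k = 15

The known cells in row 1 total 55, leaving 81 − 55 = 26 for the blank.
The known cells in column 5 total 58, leaving 81 − 58 = 23 for the blank.
The known cells in row 3 total 64, leaving 81 − 64 = 17 for the blank.
The known cells in column 2 total 59, leaving 81 − 59 = 22 for the blank.
The known cells in row 4 total 66, leaving 81 − 66 = 15 for the blank.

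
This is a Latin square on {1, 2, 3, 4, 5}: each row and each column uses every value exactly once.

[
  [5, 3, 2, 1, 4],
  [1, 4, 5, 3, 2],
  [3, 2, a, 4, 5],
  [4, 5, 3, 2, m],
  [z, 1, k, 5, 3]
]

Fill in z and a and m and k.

At (row 5, col 1): column 1 already has {1, 3, 4, 5}, so the value is 2.
At (row 4, col 5): row 4 already has {2, 3, 4, 5}, so the value is 1.
For row 5, column 3: row 5 already has {1, 2, 3, 5}; that leaves 4.
For row 3, column 3: row 3 already has {2, 3, 4, 5}; that leaves 1.

z = 2, a = 1, m = 1, k = 4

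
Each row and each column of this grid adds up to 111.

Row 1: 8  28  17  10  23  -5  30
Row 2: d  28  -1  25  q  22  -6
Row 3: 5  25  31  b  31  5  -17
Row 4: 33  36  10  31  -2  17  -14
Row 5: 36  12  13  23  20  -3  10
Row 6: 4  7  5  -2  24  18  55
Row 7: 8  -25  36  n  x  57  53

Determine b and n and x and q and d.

b = 31, n = -7, x = -11, q = 26, d = 17

Row 3: 5 + 25 + 31 + 31 + 5 − 17 = 80, so its missing entry is 111 − 80 = 31.
Column 1: 8 + 5 + 33 + 36 + 4 + 8 = 94, so its missing entry is 111 − 94 = 17.
Row 2: 17 + 28 − 1 + 25 + 22 − 6 = 85, so its missing entry is 111 − 85 = 26.
Column 5: 23 + 26 + 31 − 2 + 20 + 24 = 122, so its missing entry is 111 − 122 = -11.
Row 7: 8 − 25 + 36 − 11 + 57 + 53 = 118, so its missing entry is 111 − 118 = -7.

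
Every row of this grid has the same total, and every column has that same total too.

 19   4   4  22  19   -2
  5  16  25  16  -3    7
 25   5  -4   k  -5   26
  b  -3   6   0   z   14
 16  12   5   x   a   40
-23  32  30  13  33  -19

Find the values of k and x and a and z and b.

k = 19, x = -4, a = -3, z = 25, b = 24

Rows 1 and 2 both sum to 66, so that's the common total.
Column 1 has 19 + 5 + 25 + 16 − 23 = 42; the blank must be 66 − 42 = 24.
Row 4 has 24 − 3 + 6 + 0 + 14 = 41; the blank must be 66 − 41 = 25.
Column 5 has 19 − 3 − 5 + 25 + 33 = 69; the blank must be 66 − 69 = -3.
Row 5 has 16 + 12 + 5 − 3 + 40 = 70; the blank must be 66 − 70 = -4.
Row 3 has 25 + 5 − 4 − 5 + 26 = 47; the blank must be 66 − 47 = 19.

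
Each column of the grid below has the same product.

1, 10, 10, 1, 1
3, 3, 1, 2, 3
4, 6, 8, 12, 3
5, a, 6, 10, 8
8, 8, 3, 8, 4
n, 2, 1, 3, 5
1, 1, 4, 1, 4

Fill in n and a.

Columns 4 and 5 each multiply to 5760, so every column has product 5760.
Column 1: 1×3×4×5×8×1 = 480, so the missing entry is 5760 ÷ 480 = 12.
Column 2: 10×3×6×8×2×1 = 2880, so the missing entry is 5760 ÷ 2880 = 2.

n = 12, a = 2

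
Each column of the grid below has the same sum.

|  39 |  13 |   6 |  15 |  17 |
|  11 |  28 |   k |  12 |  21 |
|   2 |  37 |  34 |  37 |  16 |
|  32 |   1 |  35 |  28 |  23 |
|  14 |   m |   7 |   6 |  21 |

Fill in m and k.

The complete columns each total 98.
Column 2 is missing 98 − 79 = 19 (since 13 + 28 + 37 + 1 = 79).
Column 3 is missing 98 − 82 = 16 (since 6 + 34 + 35 + 7 = 82).

m = 19, k = 16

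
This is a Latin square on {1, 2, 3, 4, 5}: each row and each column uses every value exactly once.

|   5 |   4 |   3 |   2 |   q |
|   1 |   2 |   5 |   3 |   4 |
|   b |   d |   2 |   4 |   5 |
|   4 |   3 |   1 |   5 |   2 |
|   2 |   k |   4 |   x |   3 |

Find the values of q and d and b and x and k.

For row 1, column 5: row 1 already has {2, 3, 4, 5}; that leaves 1.
For row 5, column 4: column 4 already has {2, 3, 4, 5}; that leaves 1.
For row 3, column 1: column 1 already has {1, 2, 4, 5}; that leaves 3.
Cell (3,2): row 3 already has {2, 3, 4, 5} → 1.
Cell (5,2): row 5 already has {1, 2, 3, 4} → 5.

q = 1, d = 1, b = 3, x = 1, k = 5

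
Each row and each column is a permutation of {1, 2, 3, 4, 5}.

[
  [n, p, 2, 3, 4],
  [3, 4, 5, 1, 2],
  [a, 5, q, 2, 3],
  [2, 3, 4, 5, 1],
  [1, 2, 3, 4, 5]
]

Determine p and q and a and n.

p = 1, q = 1, a = 4, n = 5

Cell (1,2): column 2 already has {2, 3, 4, 5} → 1.
Cell (3,3): column 3 already has {2, 3, 4, 5} → 1.
Cell (3,1): row 3 already has {1, 2, 3, 5} → 4.
At (row 1, col 1): row 1 already has {1, 2, 3, 4}, so the value is 5.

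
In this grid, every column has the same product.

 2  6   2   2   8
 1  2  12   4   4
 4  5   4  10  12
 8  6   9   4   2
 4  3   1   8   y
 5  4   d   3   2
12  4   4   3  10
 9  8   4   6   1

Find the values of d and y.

Columns 1 and 2 each multiply to 138240, so every column has product 138240.
Column 3: 2×12×4×9×1×4×4 = 13824, so the missing entry is 138240 ÷ 13824 = 10.
Column 5: 8×4×12×2×2×10×1 = 15360, so the missing entry is 138240 ÷ 15360 = 9.

d = 10, y = 9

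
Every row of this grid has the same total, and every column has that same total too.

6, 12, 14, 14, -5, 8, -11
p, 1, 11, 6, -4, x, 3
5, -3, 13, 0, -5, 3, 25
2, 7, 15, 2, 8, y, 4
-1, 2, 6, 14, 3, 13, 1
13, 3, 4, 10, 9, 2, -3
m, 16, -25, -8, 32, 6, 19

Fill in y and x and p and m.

Rows 1 and 3 both sum to 38, so that's the common total.
The known cells in row 7 total 40, leaving 38 − 40 = -2 for the blank.
The known cells in column 1 total 23, leaving 38 − 23 = 15 for the blank.
The known cells in row 4 total 38, leaving 38 − 38 = 0 for the blank.
The known cells in row 2 total 32, leaving 38 − 32 = 6 for the blank.

y = 0, x = 6, p = 15, m = -2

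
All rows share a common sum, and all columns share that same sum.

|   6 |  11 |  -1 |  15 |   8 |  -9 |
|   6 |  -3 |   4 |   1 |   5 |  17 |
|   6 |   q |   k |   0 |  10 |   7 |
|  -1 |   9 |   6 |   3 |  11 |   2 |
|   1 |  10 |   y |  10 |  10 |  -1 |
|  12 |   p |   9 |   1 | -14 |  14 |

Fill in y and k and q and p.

y = 0, k = 12, q = -5, p = 8

Rows 1 and 2 both sum to 30, so that's the common total.
The known cells in row 6 total 22, leaving 30 − 22 = 8 for the blank.
The known cells in column 2 total 35, leaving 30 − 35 = -5 for the blank.
The known cells in row 5 total 30, leaving 30 − 30 = 0 for the blank.
The known cells in row 3 total 18, leaving 30 − 18 = 12 for the blank.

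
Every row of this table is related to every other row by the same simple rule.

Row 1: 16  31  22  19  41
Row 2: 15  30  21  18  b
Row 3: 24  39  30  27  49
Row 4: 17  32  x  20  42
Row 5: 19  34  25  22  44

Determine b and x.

b = 40, x = 23

The difference between any two rows is the same in every column — this is an addition table with the headers hidden.
Row 2 minus row 1 is 30 − 31 = -1, so its entry in column 5 is 41 + (-1) = 40.
Row 4 minus row 1 is 32 − 31 = 1, so its entry in column 3 is 22 + 1 = 23.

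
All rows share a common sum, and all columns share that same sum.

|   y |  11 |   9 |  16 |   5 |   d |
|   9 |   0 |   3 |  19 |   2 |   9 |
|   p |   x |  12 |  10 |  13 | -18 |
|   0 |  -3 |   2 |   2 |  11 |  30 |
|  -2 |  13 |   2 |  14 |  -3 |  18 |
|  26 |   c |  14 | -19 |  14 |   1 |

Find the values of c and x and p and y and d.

c = 6, x = 15, p = 10, y = -1, d = 2

Rows 2 and 4 both sum to 42, so that's the common total.
The known cells in row 6 total 36, leaving 42 − 36 = 6 for the blank.
The known cells in column 2 total 27, leaving 42 − 27 = 15 for the blank.
The known cells in row 3 total 32, leaving 42 − 32 = 10 for the blank.
The known cells in column 1 total 43, leaving 42 − 43 = -1 for the blank.
The known cells in row 1 total 40, leaving 42 − 40 = 2 for the blank.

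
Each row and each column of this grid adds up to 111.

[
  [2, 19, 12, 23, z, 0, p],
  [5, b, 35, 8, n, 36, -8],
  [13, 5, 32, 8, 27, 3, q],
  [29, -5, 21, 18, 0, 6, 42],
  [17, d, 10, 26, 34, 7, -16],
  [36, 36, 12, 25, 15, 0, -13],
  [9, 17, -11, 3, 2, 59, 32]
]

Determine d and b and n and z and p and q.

The known cells in row 3 total 88, leaving 111 − 88 = 23 for the blank.
The known cells in column 7 total 60, leaving 111 − 60 = 51 for the blank.
The known cells in row 1 total 107, leaving 111 − 107 = 4 for the blank.
The known cells in column 5 total 82, leaving 111 − 82 = 29 for the blank.
The known cells in row 2 total 105, leaving 111 − 105 = 6 for the blank.
The known cells in row 5 total 78, leaving 111 − 78 = 33 for the blank.

d = 33, b = 6, n = 29, z = 4, p = 51, q = 23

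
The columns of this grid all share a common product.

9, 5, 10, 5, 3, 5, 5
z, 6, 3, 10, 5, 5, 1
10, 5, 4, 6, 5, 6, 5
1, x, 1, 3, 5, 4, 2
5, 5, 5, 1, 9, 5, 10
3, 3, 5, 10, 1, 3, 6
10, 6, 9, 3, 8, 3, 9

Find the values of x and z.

Columns 3 and 7 each multiply to 27000, so every column has product 27000.
Column 2: 5×6×5×5×3×6 = 13500, so the missing entry is 27000 ÷ 13500 = 2.
Column 1: 9×10×1×5×3×10 = 13500, so the missing entry is 27000 ÷ 13500 = 2.

x = 2, z = 2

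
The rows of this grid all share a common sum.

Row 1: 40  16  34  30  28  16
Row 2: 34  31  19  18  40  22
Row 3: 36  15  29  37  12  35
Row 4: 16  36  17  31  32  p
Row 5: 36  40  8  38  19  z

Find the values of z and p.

z = 23, p = 32

Row 2 sums to 164 and so does row 3; that's the common total.
In row 5 the known cells total 141, leaving 164 − 141 = 23.
In row 4 the known cells total 132, leaving 164 − 132 = 32.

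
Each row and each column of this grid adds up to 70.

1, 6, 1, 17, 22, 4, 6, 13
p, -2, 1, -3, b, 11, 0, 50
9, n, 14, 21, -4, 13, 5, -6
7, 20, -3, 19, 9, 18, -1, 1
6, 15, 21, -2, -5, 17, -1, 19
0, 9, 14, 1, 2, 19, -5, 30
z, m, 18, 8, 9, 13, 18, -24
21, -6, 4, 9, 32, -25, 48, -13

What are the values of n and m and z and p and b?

n = 18, m = 10, z = 18, p = 8, b = 5

The known cells in row 3 total 52, leaving 70 − 52 = 18 for the blank.
The known cells in column 2 total 60, leaving 70 − 60 = 10 for the blank.
The known cells in column 5 total 65, leaving 70 − 65 = 5 for the blank.
The known cells in row 7 total 52, leaving 70 − 52 = 18 for the blank.
The known cells in row 2 total 62, leaving 70 − 62 = 8 for the blank.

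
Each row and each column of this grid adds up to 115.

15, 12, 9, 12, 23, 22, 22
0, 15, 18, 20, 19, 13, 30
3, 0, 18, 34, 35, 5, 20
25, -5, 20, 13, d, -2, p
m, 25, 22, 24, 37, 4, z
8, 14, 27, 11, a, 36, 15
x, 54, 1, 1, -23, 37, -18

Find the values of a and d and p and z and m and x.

The known cells in row 7 total 52, leaving 115 − 52 = 63 for the blank.
The known cells in column 1 total 114, leaving 115 − 114 = 1 for the blank.
The known cells in row 6 total 111, leaving 115 − 111 = 4 for the blank.
The known cells in column 5 total 95, leaving 115 − 95 = 20 for the blank.
The known cells in row 5 total 113, leaving 115 − 113 = 2 for the blank.
The known cells in row 4 total 71, leaving 115 − 71 = 44 for the blank.

a = 4, d = 20, p = 44, z = 2, m = 1, x = 63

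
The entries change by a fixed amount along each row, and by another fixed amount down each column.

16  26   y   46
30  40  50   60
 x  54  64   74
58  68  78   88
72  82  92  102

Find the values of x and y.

Along each row the entries change by 10 per step; down each column they change by 14.
Row 3: from 54 at column 2, stepping by 10 to column 1 gives 44.
Row 1: from 16 at column 1, stepping by 10 to column 3 gives 36.

x = 44, y = 36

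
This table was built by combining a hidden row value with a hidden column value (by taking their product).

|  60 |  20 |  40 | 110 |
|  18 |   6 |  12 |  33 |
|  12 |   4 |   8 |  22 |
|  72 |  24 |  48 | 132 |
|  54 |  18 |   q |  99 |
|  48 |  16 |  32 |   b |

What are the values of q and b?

Each row is a constant multiple of every other row — this is a multiplication table with the headers hidden.
Row 5 is 18/20 = 9/10 times row 1, so its entry in column 3 is 40 × 9/10 = 36.
Row 6 is 16/20 = 4/5 times row 1, so its entry in column 4 is 110 × 4/5 = 88.

q = 36, b = 88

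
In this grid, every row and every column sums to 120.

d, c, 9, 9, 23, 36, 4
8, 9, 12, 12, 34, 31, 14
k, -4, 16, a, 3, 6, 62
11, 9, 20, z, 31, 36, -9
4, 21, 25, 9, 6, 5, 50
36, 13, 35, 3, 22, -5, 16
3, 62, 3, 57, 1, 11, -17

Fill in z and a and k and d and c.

z = 22, a = 8, k = 29, d = 29, c = 10

The known cells in column 2 total 110, leaving 120 − 110 = 10 for the blank.
The known cells in row 1 total 91, leaving 120 − 91 = 29 for the blank.
The known cells in column 1 total 91, leaving 120 − 91 = 29 for the blank.
The known cells in row 3 total 112, leaving 120 − 112 = 8 for the blank.
The known cells in row 4 total 98, leaving 120 − 98 = 22 for the blank.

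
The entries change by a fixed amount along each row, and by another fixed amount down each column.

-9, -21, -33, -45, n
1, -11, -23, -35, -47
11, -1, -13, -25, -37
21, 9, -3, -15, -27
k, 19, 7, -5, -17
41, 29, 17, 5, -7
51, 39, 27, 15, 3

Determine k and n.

k = 31, n = -57

Along each row the entries change by -12 per step; down each column they change by 10.
Row 5: from 19 at column 2, stepping by -12 to column 1 gives 31.
Row 1: from -9 at column 1, stepping by -12 to column 5 gives -57.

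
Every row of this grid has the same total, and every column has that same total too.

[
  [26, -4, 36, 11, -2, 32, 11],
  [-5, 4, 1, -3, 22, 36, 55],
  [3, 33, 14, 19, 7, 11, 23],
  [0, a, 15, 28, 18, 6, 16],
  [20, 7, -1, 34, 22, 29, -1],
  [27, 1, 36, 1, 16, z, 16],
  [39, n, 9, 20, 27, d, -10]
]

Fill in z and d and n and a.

z = 13, d = -17, n = 42, a = 27

Rows 1 and 2 both sum to 110, so that's the common total.
The known cells in row 4 total 83, leaving 110 − 83 = 27 for the blank.
The known cells in column 2 total 68, leaving 110 − 68 = 42 for the blank.
The known cells in row 6 total 97, leaving 110 − 97 = 13 for the blank.
The known cells in row 7 total 127, leaving 110 − 127 = -17 for the blank.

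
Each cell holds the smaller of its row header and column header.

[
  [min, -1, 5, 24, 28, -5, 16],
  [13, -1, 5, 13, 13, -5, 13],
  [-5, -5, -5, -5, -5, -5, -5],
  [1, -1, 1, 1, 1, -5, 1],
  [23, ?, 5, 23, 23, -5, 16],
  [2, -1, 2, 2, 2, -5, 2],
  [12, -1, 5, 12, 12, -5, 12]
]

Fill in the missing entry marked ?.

-1

min(23, -1) = -1.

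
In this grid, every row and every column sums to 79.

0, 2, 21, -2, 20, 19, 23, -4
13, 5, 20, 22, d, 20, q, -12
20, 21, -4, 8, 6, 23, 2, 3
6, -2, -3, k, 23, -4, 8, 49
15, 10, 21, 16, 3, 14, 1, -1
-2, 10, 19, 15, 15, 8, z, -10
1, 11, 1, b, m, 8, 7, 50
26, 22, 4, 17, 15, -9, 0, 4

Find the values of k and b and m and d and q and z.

Row 4 has 6 − 2 − 3 + 23 − 4 + 8 + 49 = 77; the blank must be 79 − 77 = 2.
Row 6 has -2 + 10 + 19 + 15 + 15 + 8 − 10 = 55; the blank must be 79 − 55 = 24.
Column 7 has 23 + 2 + 8 + 1 + 24 + 7 + 0 = 65; the blank must be 79 − 65 = 14.
Row 2 has 13 + 5 + 20 + 22 + 20 + 14 − 12 = 82; the blank must be 79 − 82 = -3.
Column 5 has 20 − 3 + 6 + 23 + 3 + 15 + 15 = 79; the blank must be 79 − 79 = 0.
Row 7 has 1 + 11 + 1 + 0 + 8 + 7 + 50 = 78; the blank must be 79 − 78 = 1.

k = 2, b = 1, m = 0, d = -3, q = 14, z = 24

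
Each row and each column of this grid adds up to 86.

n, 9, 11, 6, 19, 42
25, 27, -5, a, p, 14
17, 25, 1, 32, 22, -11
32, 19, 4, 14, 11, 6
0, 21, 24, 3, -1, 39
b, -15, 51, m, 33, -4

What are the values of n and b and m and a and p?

The known cells in row 1 total 87, leaving 86 − 87 = -1 for the blank.
The known cells in column 5 total 84, leaving 86 − 84 = 2 for the blank.
The known cells in column 1 total 73, leaving 86 − 73 = 13 for the blank.
The known cells in row 6 total 78, leaving 86 − 78 = 8 for the blank.
The known cells in row 2 total 63, leaving 86 − 63 = 23 for the blank.

n = -1, b = 13, m = 8, a = 23, p = 2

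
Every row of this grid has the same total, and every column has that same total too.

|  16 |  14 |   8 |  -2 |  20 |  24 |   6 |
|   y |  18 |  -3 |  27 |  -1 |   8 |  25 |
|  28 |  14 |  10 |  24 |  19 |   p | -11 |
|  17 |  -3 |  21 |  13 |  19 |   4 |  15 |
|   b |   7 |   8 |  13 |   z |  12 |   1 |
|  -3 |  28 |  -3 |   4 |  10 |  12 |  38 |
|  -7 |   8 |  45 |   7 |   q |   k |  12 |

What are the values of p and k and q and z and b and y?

p = 2, k = 24, q = -3, z = 22, b = 23, y = 12

Rows 1 and 4 both sum to 86, so that's the common total.
Row 2 has 18 − 3 + 27 − 1 + 8 + 25 = 74; the blank must be 86 − 74 = 12.
Column 1 has 16 + 12 + 28 + 17 − 3 − 7 = 63; the blank must be 86 − 63 = 23.
Row 5 has 23 + 7 + 8 + 13 + 12 + 1 = 64; the blank must be 86 − 64 = 22.
Column 5 has 20 − 1 + 19 + 19 + 22 + 10 = 89; the blank must be 86 − 89 = -3.
Row 7 has -7 + 8 + 45 + 7 − 3 + 12 = 62; the blank must be 86 − 62 = 24.
Row 3 has 28 + 14 + 10 + 24 + 19 − 11 = 84; the blank must be 86 − 84 = 2.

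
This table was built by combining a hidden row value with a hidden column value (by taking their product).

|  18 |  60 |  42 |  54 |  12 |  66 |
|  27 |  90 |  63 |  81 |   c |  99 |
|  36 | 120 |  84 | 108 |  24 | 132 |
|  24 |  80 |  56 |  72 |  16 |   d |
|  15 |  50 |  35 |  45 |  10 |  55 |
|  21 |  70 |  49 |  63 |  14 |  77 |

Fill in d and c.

Each row is a constant multiple of every other row — this is a multiplication table with the headers hidden.
Row 4 is 72/54 = 4/3 times row 1, so its entry in column 6 is 66 × 4/3 = 88.
Row 2 is 81/54 = 3/2 times row 1, so its entry in column 5 is 12 × 3/2 = 18.

d = 88, c = 18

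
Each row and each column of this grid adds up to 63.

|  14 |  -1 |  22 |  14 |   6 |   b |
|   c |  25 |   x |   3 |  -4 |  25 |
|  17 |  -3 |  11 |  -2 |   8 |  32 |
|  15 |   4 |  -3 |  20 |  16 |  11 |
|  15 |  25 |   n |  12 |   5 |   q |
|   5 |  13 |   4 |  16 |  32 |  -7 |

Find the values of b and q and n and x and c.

b = 8, q = -6, n = 12, x = 17, c = -3

Row 1: 14 − 1 + 22 + 14 + 6 = 55, so its missing entry is 63 − 55 = 8.
Column 6: 8 + 25 + 32 + 11 − 7 = 69, so its missing entry is 63 − 69 = -6.
Row 5: 15 + 25 + 12 + 5 − 6 = 51, so its missing entry is 63 − 51 = 12.
Column 3: 22 + 11 − 3 + 12 + 4 = 46, so its missing entry is 63 − 46 = 17.
Row 2: 25 + 17 + 3 − 4 + 25 = 66, so its missing entry is 63 − 66 = -3.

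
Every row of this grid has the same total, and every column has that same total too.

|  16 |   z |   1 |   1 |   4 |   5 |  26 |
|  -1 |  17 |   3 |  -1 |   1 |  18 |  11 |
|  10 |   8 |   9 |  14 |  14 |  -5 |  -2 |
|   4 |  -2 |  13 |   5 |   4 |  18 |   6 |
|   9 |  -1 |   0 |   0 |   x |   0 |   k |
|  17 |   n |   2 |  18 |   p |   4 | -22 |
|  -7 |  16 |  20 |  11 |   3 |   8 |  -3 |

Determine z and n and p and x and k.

Rows 2 and 3 both sum to 48, so that's the common total.
The known cells in row 1 total 53, leaving 48 − 53 = -5 for the blank.
The known cells in column 7 total 16, leaving 48 − 16 = 32 for the blank.
The known cells in row 5 total 40, leaving 48 − 40 = 8 for the blank.
The known cells in column 5 total 34, leaving 48 − 34 = 14 for the blank.
The known cells in row 6 total 33, leaving 48 − 33 = 15 for the blank.

z = -5, n = 15, p = 14, x = 8, k = 32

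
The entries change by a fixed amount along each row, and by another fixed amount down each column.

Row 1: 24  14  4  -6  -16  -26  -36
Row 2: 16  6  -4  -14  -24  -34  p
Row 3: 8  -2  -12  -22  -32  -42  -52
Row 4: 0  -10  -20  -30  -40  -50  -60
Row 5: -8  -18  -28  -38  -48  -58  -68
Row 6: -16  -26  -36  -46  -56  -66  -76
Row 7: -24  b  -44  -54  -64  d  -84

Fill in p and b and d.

p = -44, b = -34, d = -74

Along each row the entries change by -10 per step; down each column they change by -8.
Row 2: from 16 at column 1, stepping by -10 to column 7 gives -44.
Row 7: from -24 at column 1, stepping by -10 to column 2 gives -34.
Row 7: from -24 at column 1, stepping by -10 to column 6 gives -74.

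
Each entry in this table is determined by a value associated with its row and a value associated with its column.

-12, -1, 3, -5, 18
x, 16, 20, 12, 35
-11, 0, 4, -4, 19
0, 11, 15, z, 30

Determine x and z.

The difference between any two rows is the same in every column — this is an addition table with the headers hidden.
Row 2 minus row 1 is 35 − 18 = 17, so its entry in column 1 is -12 + 17 = 5.
Row 4 minus row 1 is 30 − 18 = 12, so its entry in column 4 is -5 + 12 = 7.

x = 5, z = 7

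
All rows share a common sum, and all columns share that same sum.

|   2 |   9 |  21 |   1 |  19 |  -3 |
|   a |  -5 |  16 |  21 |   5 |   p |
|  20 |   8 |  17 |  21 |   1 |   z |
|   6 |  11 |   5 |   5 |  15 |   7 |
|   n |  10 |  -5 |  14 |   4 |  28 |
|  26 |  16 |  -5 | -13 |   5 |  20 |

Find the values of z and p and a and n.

z = -18, p = 15, a = -3, n = -2

Rows 1 and 4 both sum to 49, so that's the common total.
The known cells in row 5 total 51, leaving 49 − 51 = -2 for the blank.
The known cells in column 1 total 52, leaving 49 − 52 = -3 for the blank.
The known cells in row 3 total 67, leaving 49 − 67 = -18 for the blank.
The known cells in row 2 total 34, leaving 49 − 34 = 15 for the blank.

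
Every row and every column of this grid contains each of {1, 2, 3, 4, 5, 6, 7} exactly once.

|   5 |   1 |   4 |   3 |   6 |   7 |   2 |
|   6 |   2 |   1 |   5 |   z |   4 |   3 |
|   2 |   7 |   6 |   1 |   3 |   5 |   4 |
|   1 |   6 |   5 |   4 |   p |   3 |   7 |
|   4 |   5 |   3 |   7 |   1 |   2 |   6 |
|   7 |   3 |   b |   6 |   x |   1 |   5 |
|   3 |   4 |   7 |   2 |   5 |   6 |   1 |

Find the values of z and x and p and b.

Cell (4,5): row 4 already has {1, 3, 4, 5, 6, 7} → 2.
For row 2, column 5: row 2 already has {1, 2, 3, 4, 5, 6}; that leaves 7.
At (row 6, col 5): column 5 already has {1, 2, 3, 5, 6, 7}, so the value is 4.
Cell (6,3): row 6 already has {1, 3, 4, 5, 6, 7} → 2.

z = 7, x = 4, p = 2, b = 2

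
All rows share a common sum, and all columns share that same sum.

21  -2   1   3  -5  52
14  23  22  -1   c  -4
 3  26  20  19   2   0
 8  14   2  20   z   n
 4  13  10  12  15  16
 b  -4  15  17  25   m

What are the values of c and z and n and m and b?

Rows 1 and 3 both sum to 70, so that's the common total.
Row 2 has 14 + 23 + 22 − 1 − 4 = 54; the blank must be 70 − 54 = 16.
Column 5 has -5 + 16 + 2 + 15 + 25 = 53; the blank must be 70 − 53 = 17.
Column 1 has 21 + 14 + 3 + 8 + 4 = 50; the blank must be 70 − 50 = 20.
Row 6 has 20 − 4 + 15 + 17 + 25 = 73; the blank must be 70 − 73 = -3.
Row 4 has 8 + 14 + 2 + 20 + 17 = 61; the blank must be 70 − 61 = 9.

c = 16, z = 17, n = 9, m = -3, b = 20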